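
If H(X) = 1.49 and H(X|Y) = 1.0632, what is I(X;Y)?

I(X;Y) = H(X) - H(X|Y)
I(X;Y) = 1.49 - 1.0632 = 0.4268 bits


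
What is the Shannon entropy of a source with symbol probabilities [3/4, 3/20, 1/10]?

H(X) = -Σ p(x) log₂ p(x)
  -3/4 × log₂(3/4) = 0.3113
  -3/20 × log₂(3/20) = 0.4105
  -1/10 × log₂(1/10) = 0.3322
H(X) = 1.0540 bits


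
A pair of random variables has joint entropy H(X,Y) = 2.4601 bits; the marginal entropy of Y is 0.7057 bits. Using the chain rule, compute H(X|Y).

Chain rule: H(X,Y) = H(X|Y) + H(Y)
H(X|Y) = H(X,Y) - H(Y) = 2.4601 - 0.7057 = 1.7544 bits


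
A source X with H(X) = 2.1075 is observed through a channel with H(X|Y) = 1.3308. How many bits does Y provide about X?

I(X;Y) = H(X) - H(X|Y)
I(X;Y) = 2.1075 - 1.3308 = 0.7767 bits


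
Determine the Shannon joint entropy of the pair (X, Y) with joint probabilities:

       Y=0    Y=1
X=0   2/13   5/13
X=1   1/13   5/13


H(X,Y) = -Σ p(x,y) log₂ p(x,y)
  p(0,0)=2/13: -0.1538 × log₂(0.1538) = 0.4155
  p(0,1)=5/13: -0.3846 × log₂(0.3846) = 0.5302
  p(1,0)=1/13: -0.0769 × log₂(0.0769) = 0.2846
  p(1,1)=5/13: -0.3846 × log₂(0.3846) = 0.5302
H(X,Y) = 1.7605 bits


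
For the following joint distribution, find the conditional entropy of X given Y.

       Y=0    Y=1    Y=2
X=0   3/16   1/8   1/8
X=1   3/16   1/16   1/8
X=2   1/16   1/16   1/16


H(X|Y) = Σ_y p(y) H(X|Y=y)
  p(Y=0) = 7/16, H(X|Y=0) = 1.4488
  p(Y=1) = 1/4, H(X|Y=1) = 1.5000
  p(Y=2) = 5/16, H(X|Y=2) = 1.5219
H(X|Y) = 0.4375×1.4488 + 0.2500×1.5000 + 0.3125×1.5219 = 1.4845 bits


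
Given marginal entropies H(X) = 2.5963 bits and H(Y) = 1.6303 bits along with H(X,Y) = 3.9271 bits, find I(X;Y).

I(X;Y) = H(X) + H(Y) - H(X,Y)
I(X;Y) = 2.5963 + 1.6303 - 3.9271 = 0.2995 bits


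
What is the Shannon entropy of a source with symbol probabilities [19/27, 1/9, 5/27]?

H(X) = -Σ p(x) log₂ p(x)
  -19/27 × log₂(19/27) = 0.3567
  -1/9 × log₂(1/9) = 0.3522
  -5/27 × log₂(5/27) = 0.4505
H(X) = 1.1595 bits


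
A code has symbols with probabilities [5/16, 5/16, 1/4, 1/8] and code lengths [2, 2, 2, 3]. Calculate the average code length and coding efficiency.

Average length L = Σ p_i × l_i = 2.1250 bits
Entropy H = 1.9238 bits
Efficiency η = H/L × 100% = 90.53%


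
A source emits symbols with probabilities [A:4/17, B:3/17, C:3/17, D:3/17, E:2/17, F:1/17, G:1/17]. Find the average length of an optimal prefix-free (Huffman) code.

Huffman tree construction:
Combine smallest probabilities repeatedly
Resulting codes:
  A: 01 (length 2)
  B: 110 (length 3)
  C: 111 (length 3)
  D: 00 (length 2)
  E: 100 (length 3)
  F: 1010 (length 4)
  G: 1011 (length 4)
Average length = Σ p(s) × length(s) = 2.7059 bits


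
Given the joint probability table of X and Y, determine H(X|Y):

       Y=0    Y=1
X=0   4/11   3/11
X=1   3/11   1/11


H(X|Y) = Σ_y p(y) H(X|Y=y)
  p(Y=0) = 7/11, H(X|Y=0) = 0.9852
  p(Y=1) = 4/11, H(X|Y=1) = 0.8113
H(X|Y) = 0.6364×0.9852 + 0.3636×0.8113 = 0.9220 bits


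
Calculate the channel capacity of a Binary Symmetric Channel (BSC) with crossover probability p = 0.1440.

For BSC with error probability p:
C = 1 - H(p) where H(p) is binary entropy
H(0.1440) = -0.1440 × log₂(0.1440) - 0.8560 × log₂(0.8560)
H(p) = 0.5946
C = 1 - 0.5946 = 0.4054 bits/use


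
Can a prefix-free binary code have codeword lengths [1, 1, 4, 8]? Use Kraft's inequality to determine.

Kraft inequality: Σ 2^(-l_i) ≤ 1 for prefix-free code
Calculating: 2^(-1) + 2^(-1) + 2^(-4) + 2^(-8)
= 0.5 + 0.5 + 0.0625 + 0.00390625
= 1.0664
Since 1.0664 > 1, prefix-free code does not exist


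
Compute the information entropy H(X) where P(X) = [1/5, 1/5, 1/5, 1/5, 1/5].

H(X) = -Σ p(x) log₂ p(x)
  -1/5 × log₂(1/5) = 0.4644
  -1/5 × log₂(1/5) = 0.4644
  -1/5 × log₂(1/5) = 0.4644
  -1/5 × log₂(1/5) = 0.4644
  -1/5 × log₂(1/5) = 0.4644
H(X) = 2.3219 bits


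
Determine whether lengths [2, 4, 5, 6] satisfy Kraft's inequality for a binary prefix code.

Kraft inequality: Σ 2^(-l_i) ≤ 1 for prefix-free code
Calculating: 2^(-2) + 2^(-4) + 2^(-5) + 2^(-6)
= 0.25 + 0.0625 + 0.03125 + 0.015625
= 0.3594
Since 0.3594 ≤ 1, prefix-free code exists


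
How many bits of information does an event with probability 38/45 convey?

Information content I(x) = -log₂(p(x))
I = -log₂(38/45) = -log₂(0.8444)
I = 0.2439 bits


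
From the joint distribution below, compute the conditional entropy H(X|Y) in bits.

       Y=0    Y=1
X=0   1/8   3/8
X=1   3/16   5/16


H(X|Y) = Σ_y p(y) H(X|Y=y)
  p(Y=0) = 5/16, H(X|Y=0) = 0.9710
  p(Y=1) = 11/16, H(X|Y=1) = 0.9940
H(X|Y) = 0.3125×0.9710 + 0.6875×0.9940 = 0.9868 bits


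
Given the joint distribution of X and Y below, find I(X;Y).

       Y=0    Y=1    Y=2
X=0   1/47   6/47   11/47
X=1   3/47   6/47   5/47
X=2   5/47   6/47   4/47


H(X) = 1.5766, H(Y) = 1.5115, H(X,Y) = 2.9895
I(X;Y) = H(X) + H(Y) - H(X,Y) = 0.0985 bits


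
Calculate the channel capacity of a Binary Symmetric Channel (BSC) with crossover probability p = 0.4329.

For BSC with error probability p:
C = 1 - H(p) where H(p) is binary entropy
H(0.4329) = -0.4329 × log₂(0.4329) - 0.5671 × log₂(0.5671)
H(p) = 0.9870
C = 1 - 0.9870 = 0.0130 bits/use


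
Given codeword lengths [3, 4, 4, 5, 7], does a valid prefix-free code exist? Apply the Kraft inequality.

Kraft inequality: Σ 2^(-l_i) ≤ 1 for prefix-free code
Calculating: 2^(-3) + 2^(-4) + 2^(-4) + 2^(-5) + 2^(-7)
= 0.125 + 0.0625 + 0.0625 + 0.03125 + 0.0078125
= 0.2891
Since 0.2891 ≤ 1, prefix-free code exists


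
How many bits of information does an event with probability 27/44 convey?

Information content I(x) = -log₂(p(x))
I = -log₂(27/44) = -log₂(0.6136)
I = 0.7045 bits


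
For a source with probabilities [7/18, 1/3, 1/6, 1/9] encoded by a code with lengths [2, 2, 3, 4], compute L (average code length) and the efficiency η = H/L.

Average length L = Σ p_i × l_i = 2.3889 bits
Entropy H = 1.8413 bits
Efficiency η = H/L × 100% = 77.08%


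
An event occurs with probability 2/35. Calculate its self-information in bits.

Information content I(x) = -log₂(p(x))
I = -log₂(2/35) = -log₂(0.0571)
I = 4.1293 bits


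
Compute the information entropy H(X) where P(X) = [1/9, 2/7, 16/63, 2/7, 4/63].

H(X) = -Σ p(x) log₂ p(x)
  -1/9 × log₂(1/9) = 0.3522
  -2/7 × log₂(2/7) = 0.5164
  -16/63 × log₂(16/63) = 0.5022
  -2/7 × log₂(2/7) = 0.5164
  -4/63 × log₂(4/63) = 0.2525
H(X) = 2.1397 bits


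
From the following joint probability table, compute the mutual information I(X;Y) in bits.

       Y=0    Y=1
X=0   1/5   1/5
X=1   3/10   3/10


H(X) = 0.9710, H(Y) = 1.0000, H(X,Y) = 1.9710
I(X;Y) = H(X) + H(Y) - H(X,Y) = 0.0000 bits


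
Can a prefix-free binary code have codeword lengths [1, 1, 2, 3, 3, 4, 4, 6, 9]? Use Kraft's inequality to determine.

Kraft inequality: Σ 2^(-l_i) ≤ 1 for prefix-free code
Calculating: 2^(-1) + 2^(-1) + 2^(-2) + 2^(-3) + 2^(-3) + 2^(-4) + 2^(-4) + 2^(-6) + 2^(-9)
= 0.5 + 0.5 + 0.25 + 0.125 + 0.125 + 0.0625 + 0.0625 + 0.015625 + 0.001953125
= 1.6426
Since 1.6426 > 1, prefix-free code does not exist


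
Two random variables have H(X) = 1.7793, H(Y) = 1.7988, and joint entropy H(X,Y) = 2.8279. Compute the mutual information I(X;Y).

I(X;Y) = H(X) + H(Y) - H(X,Y)
I(X;Y) = 1.7793 + 1.7988 - 2.8279 = 0.7502 bits


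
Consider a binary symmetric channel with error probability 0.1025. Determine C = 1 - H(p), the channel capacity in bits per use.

For BSC with error probability p:
C = 1 - H(p) where H(p) is binary entropy
H(0.1025) = -0.1025 × log₂(0.1025) - 0.8975 × log₂(0.8975)
H(p) = 0.4769
C = 1 - 0.4769 = 0.5231 bits/use


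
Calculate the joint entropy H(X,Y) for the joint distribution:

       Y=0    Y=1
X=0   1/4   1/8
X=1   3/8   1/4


H(X,Y) = -Σ p(x,y) log₂ p(x,y)
  p(0,0)=1/4: -0.2500 × log₂(0.2500) = 0.5000
  p(0,1)=1/8: -0.1250 × log₂(0.1250) = 0.3750
  p(1,0)=3/8: -0.3750 × log₂(0.3750) = 0.5306
  p(1,1)=1/4: -0.2500 × log₂(0.2500) = 0.5000
H(X,Y) = 1.9056 bits


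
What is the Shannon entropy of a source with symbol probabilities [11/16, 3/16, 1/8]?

H(X) = -Σ p(x) log₂ p(x)
  -11/16 × log₂(11/16) = 0.3716
  -3/16 × log₂(3/16) = 0.4528
  -1/8 × log₂(1/8) = 0.3750
H(X) = 1.1995 bits


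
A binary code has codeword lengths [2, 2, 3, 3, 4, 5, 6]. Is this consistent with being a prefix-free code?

Kraft inequality: Σ 2^(-l_i) ≤ 1 for prefix-free code
Calculating: 2^(-2) + 2^(-2) + 2^(-3) + 2^(-3) + 2^(-4) + 2^(-5) + 2^(-6)
= 0.25 + 0.25 + 0.125 + 0.125 + 0.0625 + 0.03125 + 0.015625
= 0.8594
Since 0.8594 ≤ 1, prefix-free code exists


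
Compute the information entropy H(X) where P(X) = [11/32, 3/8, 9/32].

H(X) = -Σ p(x) log₂ p(x)
  -11/32 × log₂(11/32) = 0.5296
  -3/8 × log₂(3/8) = 0.5306
  -9/32 × log₂(9/32) = 0.5147
H(X) = 1.5749 bits


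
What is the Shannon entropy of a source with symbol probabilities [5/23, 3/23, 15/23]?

H(X) = -Σ p(x) log₂ p(x)
  -5/23 × log₂(5/23) = 0.4786
  -3/23 × log₂(3/23) = 0.3833
  -15/23 × log₂(15/23) = 0.4022
H(X) = 1.2641 bits


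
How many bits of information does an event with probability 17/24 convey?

Information content I(x) = -log₂(p(x))
I = -log₂(17/24) = -log₂(0.7083)
I = 0.4975 bits


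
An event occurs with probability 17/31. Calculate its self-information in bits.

Information content I(x) = -log₂(p(x))
I = -log₂(17/31) = -log₂(0.5484)
I = 0.8667 bits


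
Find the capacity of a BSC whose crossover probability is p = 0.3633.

For BSC with error probability p:
C = 1 - H(p) where H(p) is binary entropy
H(0.3633) = -0.3633 × log₂(0.3633) - 0.6367 × log₂(0.6367)
H(p) = 0.9454
C = 1 - 0.9454 = 0.0546 bits/use


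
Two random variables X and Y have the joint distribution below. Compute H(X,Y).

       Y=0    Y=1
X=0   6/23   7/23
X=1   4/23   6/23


H(X,Y) = -Σ p(x,y) log₂ p(x,y)
  p(0,0)=6/23: -0.2609 × log₂(0.2609) = 0.5057
  p(0,1)=7/23: -0.3043 × log₂(0.3043) = 0.5223
  p(1,0)=4/23: -0.1739 × log₂(0.1739) = 0.4389
  p(1,1)=6/23: -0.2609 × log₂(0.2609) = 0.5057
H(X,Y) = 1.9726 bits


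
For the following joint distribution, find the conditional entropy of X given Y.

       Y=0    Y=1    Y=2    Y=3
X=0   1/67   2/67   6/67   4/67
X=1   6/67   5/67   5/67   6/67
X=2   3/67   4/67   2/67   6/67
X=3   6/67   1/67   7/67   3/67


H(X|Y) = Σ_y p(y) H(X|Y=y)
  p(Y=0) = 16/67, H(X|Y=0) = 1.7641
  p(Y=1) = 12/67, H(X|Y=1) = 1.7842
  p(Y=2) = 20/67, H(X|Y=2) = 1.8834
  p(Y=3) = 19/67, H(X|Y=3) = 1.9440
H(X|Y) = 0.2388×1.7641 + 0.1791×1.7842 + 0.2985×1.8834 + 0.2836×1.9440 = 1.8543 bits


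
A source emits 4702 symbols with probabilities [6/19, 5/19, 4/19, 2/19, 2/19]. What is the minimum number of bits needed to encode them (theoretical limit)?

Entropy H = 2.1890 bits/symbol
Minimum bits = H × n = 2.1890 × 4702
= 10292.73 bits


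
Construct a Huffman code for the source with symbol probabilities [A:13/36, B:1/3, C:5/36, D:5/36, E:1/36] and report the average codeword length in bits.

Huffman tree construction:
Combine smallest probabilities repeatedly
Resulting codes:
  A: 0 (length 1)
  B: 11 (length 2)
  C: 1011 (length 4)
  D: 100 (length 3)
  E: 1010 (length 4)
Average length = Σ p(s) × length(s) = 2.1111 bits


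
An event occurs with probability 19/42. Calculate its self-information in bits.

Information content I(x) = -log₂(p(x))
I = -log₂(19/42) = -log₂(0.4524)
I = 1.1444 bits


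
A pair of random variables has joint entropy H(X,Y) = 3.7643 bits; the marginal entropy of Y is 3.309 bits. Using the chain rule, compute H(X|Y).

Chain rule: H(X,Y) = H(X|Y) + H(Y)
H(X|Y) = H(X,Y) - H(Y) = 3.7643 - 3.309 = 0.4553 bits


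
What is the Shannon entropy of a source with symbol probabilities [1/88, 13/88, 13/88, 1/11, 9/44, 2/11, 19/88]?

H(X) = -Σ p(x) log₂ p(x)
  -1/88 × log₂(1/88) = 0.0734
  -13/88 × log₂(13/88) = 0.4076
  -13/88 × log₂(13/88) = 0.4076
  -1/11 × log₂(1/11) = 0.3145
  -9/44 × log₂(9/44) = 0.4683
  -2/11 × log₂(2/11) = 0.4472
  -19/88 × log₂(19/88) = 0.4775
H(X) = 2.5960 bits


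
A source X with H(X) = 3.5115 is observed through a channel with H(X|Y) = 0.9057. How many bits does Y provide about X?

I(X;Y) = H(X) - H(X|Y)
I(X;Y) = 3.5115 - 0.9057 = 2.6058 bits


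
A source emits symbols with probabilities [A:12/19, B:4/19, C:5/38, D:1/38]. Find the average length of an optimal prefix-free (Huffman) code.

Huffman tree construction:
Combine smallest probabilities repeatedly
Resulting codes:
  A: 1 (length 1)
  B: 01 (length 2)
  C: 001 (length 3)
  D: 000 (length 3)
Average length = Σ p(s) × length(s) = 1.5263 bits


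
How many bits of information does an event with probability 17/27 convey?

Information content I(x) = -log₂(p(x))
I = -log₂(17/27) = -log₂(0.6296)
I = 0.6674 bits


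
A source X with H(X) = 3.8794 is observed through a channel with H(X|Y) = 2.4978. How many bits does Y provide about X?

I(X;Y) = H(X) - H(X|Y)
I(X;Y) = 3.8794 - 2.4978 = 1.3816 bits


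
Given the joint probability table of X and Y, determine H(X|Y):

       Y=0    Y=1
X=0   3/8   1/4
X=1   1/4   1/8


H(X|Y) = Σ_y p(y) H(X|Y=y)
  p(Y=0) = 5/8, H(X|Y=0) = 0.9710
  p(Y=1) = 3/8, H(X|Y=1) = 0.9183
H(X|Y) = 0.6250×0.9710 + 0.3750×0.9183 = 0.9512 bits


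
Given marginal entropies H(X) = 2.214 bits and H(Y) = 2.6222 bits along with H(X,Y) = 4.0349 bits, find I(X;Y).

I(X;Y) = H(X) + H(Y) - H(X,Y)
I(X;Y) = 2.214 + 2.6222 - 4.0349 = 0.8013 bits


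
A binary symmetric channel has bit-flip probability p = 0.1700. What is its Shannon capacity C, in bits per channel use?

For BSC with error probability p:
C = 1 - H(p) where H(p) is binary entropy
H(0.1700) = -0.1700 × log₂(0.1700) - 0.8300 × log₂(0.8300)
H(p) = 0.6577
C = 1 - 0.6577 = 0.3423 bits/use


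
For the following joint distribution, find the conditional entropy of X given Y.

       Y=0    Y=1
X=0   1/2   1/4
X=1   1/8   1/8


H(X|Y) = Σ_y p(y) H(X|Y=y)
  p(Y=0) = 5/8, H(X|Y=0) = 0.7219
  p(Y=1) = 3/8, H(X|Y=1) = 0.9183
H(X|Y) = 0.6250×0.7219 + 0.3750×0.9183 = 0.7956 bits


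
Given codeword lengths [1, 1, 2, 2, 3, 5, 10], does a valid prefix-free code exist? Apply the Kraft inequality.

Kraft inequality: Σ 2^(-l_i) ≤ 1 for prefix-free code
Calculating: 2^(-1) + 2^(-1) + 2^(-2) + 2^(-2) + 2^(-3) + 2^(-5) + 2^(-10)
= 0.5 + 0.5 + 0.25 + 0.25 + 0.125 + 0.03125 + 0.0009765625
= 1.6572
Since 1.6572 > 1, prefix-free code does not exist


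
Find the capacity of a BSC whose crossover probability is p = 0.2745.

For BSC with error probability p:
C = 1 - H(p) where H(p) is binary entropy
H(0.2745) = -0.2745 × log₂(0.2745) - 0.7255 × log₂(0.7255)
H(p) = 0.8478
C = 1 - 0.8478 = 0.1522 bits/use


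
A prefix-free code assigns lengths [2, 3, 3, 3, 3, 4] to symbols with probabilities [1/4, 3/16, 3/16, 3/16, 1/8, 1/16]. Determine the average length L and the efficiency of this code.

Average length L = Σ p_i × l_i = 2.8125 bits
Entropy H = 2.4835 bits
Efficiency η = H/L × 100% = 88.30%


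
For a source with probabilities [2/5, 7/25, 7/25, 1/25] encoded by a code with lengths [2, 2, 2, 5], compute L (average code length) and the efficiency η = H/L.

Average length L = Σ p_i × l_i = 2.1200 bits
Entropy H = 1.7430 bits
Efficiency η = H/L × 100% = 82.22%


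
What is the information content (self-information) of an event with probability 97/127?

Information content I(x) = -log₂(p(x))
I = -log₂(97/127) = -log₂(0.7638)
I = 0.3888 bits


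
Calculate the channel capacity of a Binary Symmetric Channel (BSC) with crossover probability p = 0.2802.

For BSC with error probability p:
C = 1 - H(p) where H(p) is binary entropy
H(0.2802) = -0.2802 × log₂(0.2802) - 0.7198 × log₂(0.7198)
H(p) = 0.8557
C = 1 - 0.8557 = 0.1443 bits/use


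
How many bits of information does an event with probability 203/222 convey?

Information content I(x) = -log₂(p(x))
I = -log₂(203/222) = -log₂(0.9144)
I = 0.1291 bits


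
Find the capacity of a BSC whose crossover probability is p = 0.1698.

For BSC with error probability p:
C = 1 - H(p) where H(p) is binary entropy
H(0.1698) = -0.1698 × log₂(0.1698) - 0.8302 × log₂(0.8302)
H(p) = 0.6572
C = 1 - 0.6572 = 0.3428 bits/use


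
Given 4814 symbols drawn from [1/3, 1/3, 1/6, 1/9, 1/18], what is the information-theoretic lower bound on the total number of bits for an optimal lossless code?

Entropy H = 2.0713 bits/symbol
Minimum bits = H × n = 2.0713 × 4814
= 9971.46 bits


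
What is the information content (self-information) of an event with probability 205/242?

Information content I(x) = -log₂(p(x))
I = -log₂(205/242) = -log₂(0.8471)
I = 0.2394 bits


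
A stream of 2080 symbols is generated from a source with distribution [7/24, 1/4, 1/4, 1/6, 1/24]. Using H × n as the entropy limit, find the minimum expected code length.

Entropy H = 2.1403 bits/symbol
Minimum bits = H × n = 2.1403 × 2080
= 4451.90 bits


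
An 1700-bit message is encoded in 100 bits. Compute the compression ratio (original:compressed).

Compression ratio = Original / Compressed
= 1700 / 100 = 17.00:1


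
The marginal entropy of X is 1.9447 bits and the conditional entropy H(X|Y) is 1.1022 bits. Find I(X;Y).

I(X;Y) = H(X) - H(X|Y)
I(X;Y) = 1.9447 - 1.1022 = 0.8425 bits


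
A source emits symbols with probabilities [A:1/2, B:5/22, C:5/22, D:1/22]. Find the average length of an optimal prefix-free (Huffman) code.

Huffman tree construction:
Combine smallest probabilities repeatedly
Resulting codes:
  A: 0 (length 1)
  B: 111 (length 3)
  C: 10 (length 2)
  D: 110 (length 3)
Average length = Σ p(s) × length(s) = 1.7727 bits


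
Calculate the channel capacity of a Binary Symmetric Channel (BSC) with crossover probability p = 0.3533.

For BSC with error probability p:
C = 1 - H(p) where H(p) is binary entropy
H(0.3533) = -0.3533 × log₂(0.3533) - 0.6467 × log₂(0.6467)
H(p) = 0.9370
C = 1 - 0.9370 = 0.0630 bits/use


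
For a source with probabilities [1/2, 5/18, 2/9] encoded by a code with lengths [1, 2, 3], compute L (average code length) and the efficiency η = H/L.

Average length L = Σ p_i × l_i = 1.7222 bits
Entropy H = 1.4955 bits
Efficiency η = H/L × 100% = 86.84%


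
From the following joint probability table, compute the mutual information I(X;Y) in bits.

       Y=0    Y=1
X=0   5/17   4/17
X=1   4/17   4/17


H(X) = 0.9975, H(Y) = 0.9975, H(X,Y) = 1.9928
I(X;Y) = H(X) + H(Y) - H(X,Y) = 0.0022 bits


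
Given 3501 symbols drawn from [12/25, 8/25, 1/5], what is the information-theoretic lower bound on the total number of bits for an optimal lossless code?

Entropy H = 1.4987 bits/symbol
Minimum bits = H × n = 1.4987 × 3501
= 5246.91 bits


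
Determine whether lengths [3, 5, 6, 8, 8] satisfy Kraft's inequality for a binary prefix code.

Kraft inequality: Σ 2^(-l_i) ≤ 1 for prefix-free code
Calculating: 2^(-3) + 2^(-5) + 2^(-6) + 2^(-8) + 2^(-8)
= 0.125 + 0.03125 + 0.015625 + 0.00390625 + 0.00390625
= 0.1797
Since 0.1797 ≤ 1, prefix-free code exists


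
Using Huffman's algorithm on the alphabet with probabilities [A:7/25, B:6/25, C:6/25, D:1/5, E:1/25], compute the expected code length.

Huffman tree construction:
Combine smallest probabilities repeatedly
Resulting codes:
  A: 11 (length 2)
  B: 00 (length 2)
  C: 01 (length 2)
  D: 101 (length 3)
  E: 100 (length 3)
Average length = Σ p(s) × length(s) = 2.2400 bits


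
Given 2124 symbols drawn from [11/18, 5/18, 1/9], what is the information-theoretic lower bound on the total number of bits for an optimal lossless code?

Entropy H = 1.2997 bits/symbol
Minimum bits = H × n = 1.2997 × 2124
= 2760.64 bits


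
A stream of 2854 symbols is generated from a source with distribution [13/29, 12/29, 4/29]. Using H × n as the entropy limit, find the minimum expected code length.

Entropy H = 1.4399 bits/symbol
Minimum bits = H × n = 1.4399 × 2854
= 4109.38 bits


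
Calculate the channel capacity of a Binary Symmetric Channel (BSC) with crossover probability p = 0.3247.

For BSC with error probability p:
C = 1 - H(p) where H(p) is binary entropy
H(0.3247) = -0.3247 × log₂(0.3247) - 0.6753 × log₂(0.6753)
H(p) = 0.9094
C = 1 - 0.9094 = 0.0906 bits/use


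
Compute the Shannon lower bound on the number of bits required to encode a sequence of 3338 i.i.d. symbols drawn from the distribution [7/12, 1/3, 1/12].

Entropy H = 1.2807 bits/symbol
Minimum bits = H × n = 1.2807 × 3338
= 4274.88 bits


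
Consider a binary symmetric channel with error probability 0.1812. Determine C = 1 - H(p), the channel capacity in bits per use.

For BSC with error probability p:
C = 1 - H(p) where H(p) is binary entropy
H(0.1812) = -0.1812 × log₂(0.1812) - 0.8188 × log₂(0.8188)
H(p) = 0.6827
C = 1 - 0.6827 = 0.3173 bits/use


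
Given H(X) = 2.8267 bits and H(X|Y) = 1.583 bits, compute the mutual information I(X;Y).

I(X;Y) = H(X) - H(X|Y)
I(X;Y) = 2.8267 - 1.583 = 1.2437 bits


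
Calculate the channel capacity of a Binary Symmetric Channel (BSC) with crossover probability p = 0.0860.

For BSC with error probability p:
C = 1 - H(p) where H(p) is binary entropy
H(0.0860) = -0.0860 × log₂(0.0860) - 0.9140 × log₂(0.9140)
H(p) = 0.4230
C = 1 - 0.4230 = 0.5770 bits/use


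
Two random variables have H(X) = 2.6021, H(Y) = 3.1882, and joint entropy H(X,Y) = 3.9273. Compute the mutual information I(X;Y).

I(X;Y) = H(X) + H(Y) - H(X,Y)
I(X;Y) = 2.6021 + 3.1882 - 3.9273 = 1.863 bits


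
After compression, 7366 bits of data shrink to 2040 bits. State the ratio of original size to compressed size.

Compression ratio = Original / Compressed
= 7366 / 2040 = 3.61:1


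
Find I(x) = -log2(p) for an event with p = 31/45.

Information content I(x) = -log₂(p(x))
I = -log₂(31/45) = -log₂(0.6889)
I = 0.5377 bits


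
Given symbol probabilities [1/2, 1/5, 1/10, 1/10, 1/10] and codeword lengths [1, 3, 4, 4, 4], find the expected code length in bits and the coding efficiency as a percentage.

Average length L = Σ p_i × l_i = 2.3000 bits
Entropy H = 1.9610 bits
Efficiency η = H/L × 100% = 85.26%


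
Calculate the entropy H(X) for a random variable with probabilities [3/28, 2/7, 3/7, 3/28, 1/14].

H(X) = -Σ p(x) log₂ p(x)
  -3/28 × log₂(3/28) = 0.3453
  -2/7 × log₂(2/7) = 0.5164
  -3/7 × log₂(3/7) = 0.5239
  -3/28 × log₂(3/28) = 0.3453
  -1/14 × log₂(1/14) = 0.2720
H(X) = 2.0027 bits


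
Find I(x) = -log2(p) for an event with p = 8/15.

Information content I(x) = -log₂(p(x))
I = -log₂(8/15) = -log₂(0.5333)
I = 0.9069 bits


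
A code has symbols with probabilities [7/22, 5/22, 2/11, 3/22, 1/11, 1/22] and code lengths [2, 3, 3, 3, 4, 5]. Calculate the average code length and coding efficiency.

Average length L = Σ p_i × l_i = 2.8636 bits
Entropy H = 2.3678 bits
Efficiency η = H/L × 100% = 82.68%


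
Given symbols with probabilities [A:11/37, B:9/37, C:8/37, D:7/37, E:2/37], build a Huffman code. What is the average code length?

Huffman tree construction:
Combine smallest probabilities repeatedly
Resulting codes:
  A: 11 (length 2)
  B: 01 (length 2)
  C: 00 (length 2)
  D: 101 (length 3)
  E: 100 (length 3)
Average length = Σ p(s) × length(s) = 2.2432 bits


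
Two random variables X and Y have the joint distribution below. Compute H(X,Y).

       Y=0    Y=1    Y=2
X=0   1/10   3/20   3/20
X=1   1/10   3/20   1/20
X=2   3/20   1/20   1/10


H(X,Y) = -Σ p(x,y) log₂ p(x,y)
  p(0,0)=1/10: -0.1000 × log₂(0.1000) = 0.3322
  p(0,1)=3/20: -0.1500 × log₂(0.1500) = 0.4105
  p(0,2)=3/20: -0.1500 × log₂(0.1500) = 0.4105
  p(1,0)=1/10: -0.1000 × log₂(0.1000) = 0.3322
  p(1,1)=3/20: -0.1500 × log₂(0.1500) = 0.4105
  p(1,2)=1/20: -0.0500 × log₂(0.0500) = 0.2161
  p(2,0)=3/20: -0.1500 × log₂(0.1500) = 0.4105
  p(2,1)=1/20: -0.0500 × log₂(0.0500) = 0.2161
  p(2,2)=1/10: -0.1000 × log₂(0.1000) = 0.3322
H(X,Y) = 3.0710 bits


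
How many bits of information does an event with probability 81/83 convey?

Information content I(x) = -log₂(p(x))
I = -log₂(81/83) = -log₂(0.9759)
I = 0.0352 bits


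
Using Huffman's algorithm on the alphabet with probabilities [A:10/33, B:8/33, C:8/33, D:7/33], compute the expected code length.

Huffman tree construction:
Combine smallest probabilities repeatedly
Resulting codes:
  A: 11 (length 2)
  B: 01 (length 2)
  C: 10 (length 2)
  D: 00 (length 2)
Average length = Σ p(s) × length(s) = 2.0000 bits


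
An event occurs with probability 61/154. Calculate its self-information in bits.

Information content I(x) = -log₂(p(x))
I = -log₂(61/154) = -log₂(0.3961)
I = 1.3360 bits


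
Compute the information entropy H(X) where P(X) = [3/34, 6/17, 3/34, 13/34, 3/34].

H(X) = -Σ p(x) log₂ p(x)
  -3/34 × log₂(3/34) = 0.3090
  -6/17 × log₂(6/17) = 0.5303
  -3/34 × log₂(3/34) = 0.3090
  -13/34 × log₂(13/34) = 0.5303
  -3/34 × log₂(3/34) = 0.3090
H(X) = 1.9878 bits


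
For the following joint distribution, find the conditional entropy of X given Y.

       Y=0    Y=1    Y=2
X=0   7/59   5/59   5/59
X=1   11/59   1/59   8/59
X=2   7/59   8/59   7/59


H(X|Y) = Σ_y p(y) H(X|Y=y)
  p(Y=0) = 25/59, H(X|Y=0) = 1.5496
  p(Y=1) = 14/59, H(X|Y=1) = 1.2638
  p(Y=2) = 20/59, H(X|Y=2) = 1.5589
H(X|Y) = 0.4237×1.5496 + 0.2373×1.2638 + 0.3390×1.5589 = 1.4849 bits


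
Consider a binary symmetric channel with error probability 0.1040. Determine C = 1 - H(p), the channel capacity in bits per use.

For BSC with error probability p:
C = 1 - H(p) where H(p) is binary entropy
H(0.1040) = -0.1040 × log₂(0.1040) - 0.8960 × log₂(0.8960)
H(p) = 0.4815
C = 1 - 0.4815 = 0.5185 bits/use


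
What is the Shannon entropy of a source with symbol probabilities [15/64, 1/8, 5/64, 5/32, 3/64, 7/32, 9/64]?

H(X) = -Σ p(x) log₂ p(x)
  -15/64 × log₂(15/64) = 0.4906
  -1/8 × log₂(1/8) = 0.3750
  -5/64 × log₂(5/64) = 0.2873
  -5/32 × log₂(5/32) = 0.4184
  -3/64 × log₂(3/64) = 0.2070
  -7/32 × log₂(7/32) = 0.4796
  -9/64 × log₂(9/64) = 0.3980
H(X) = 2.6559 bits


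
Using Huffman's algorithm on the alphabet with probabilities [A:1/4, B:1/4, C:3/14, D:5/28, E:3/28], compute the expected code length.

Huffman tree construction:
Combine smallest probabilities repeatedly
Resulting codes:
  A: 01 (length 2)
  B: 10 (length 2)
  C: 00 (length 2)
  D: 111 (length 3)
  E: 110 (length 3)
Average length = Σ p(s) × length(s) = 2.2857 bits


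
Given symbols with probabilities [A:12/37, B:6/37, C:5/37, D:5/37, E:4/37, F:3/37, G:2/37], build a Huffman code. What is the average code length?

Huffman tree construction:
Combine smallest probabilities repeatedly
Resulting codes:
  A: 11 (length 2)
  B: 00 (length 2)
  C: 011 (length 3)
  D: 100 (length 3)
  E: 010 (length 3)
  F: 1011 (length 4)
  G: 1010 (length 4)
Average length = Σ p(s) × length(s) = 2.6486 bits


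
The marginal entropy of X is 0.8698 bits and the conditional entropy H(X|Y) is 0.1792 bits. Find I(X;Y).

I(X;Y) = H(X) - H(X|Y)
I(X;Y) = 0.8698 - 0.1792 = 0.6906 bits


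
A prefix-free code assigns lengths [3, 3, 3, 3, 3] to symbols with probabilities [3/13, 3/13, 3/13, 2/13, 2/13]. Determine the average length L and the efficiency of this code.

Average length L = Σ p_i × l_i = 3.0000 bits
Entropy H = 2.2955 bits
Efficiency η = H/L × 100% = 76.52%


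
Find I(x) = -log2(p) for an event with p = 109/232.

Information content I(x) = -log₂(p(x))
I = -log₂(109/232) = -log₂(0.4698)
I = 1.0898 bits


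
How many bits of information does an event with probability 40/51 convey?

Information content I(x) = -log₂(p(x))
I = -log₂(40/51) = -log₂(0.7843)
I = 0.3505 bits


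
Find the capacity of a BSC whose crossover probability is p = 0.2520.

For BSC with error probability p:
C = 1 - H(p) where H(p) is binary entropy
H(0.2520) = -0.2520 × log₂(0.2520) - 0.7480 × log₂(0.7480)
H(p) = 0.8144
C = 1 - 0.8144 = 0.1856 bits/use


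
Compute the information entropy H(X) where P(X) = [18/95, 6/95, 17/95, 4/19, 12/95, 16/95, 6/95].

H(X) = -Σ p(x) log₂ p(x)
  -18/95 × log₂(18/95) = 0.4547
  -6/95 × log₂(6/95) = 0.2517
  -17/95 × log₂(17/95) = 0.4442
  -4/19 × log₂(4/19) = 0.4732
  -12/95 × log₂(12/95) = 0.3770
  -16/95 × log₂(16/95) = 0.4328
  -6/95 × log₂(6/95) = 0.2517
H(X) = 2.6854 bits


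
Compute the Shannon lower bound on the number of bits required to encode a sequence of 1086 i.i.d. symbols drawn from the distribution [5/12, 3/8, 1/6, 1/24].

Entropy H = 1.6788 bits/symbol
Minimum bits = H × n = 1.6788 × 1086
= 1823.14 bits


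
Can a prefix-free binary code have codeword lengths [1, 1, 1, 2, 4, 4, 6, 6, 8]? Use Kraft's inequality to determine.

Kraft inequality: Σ 2^(-l_i) ≤ 1 for prefix-free code
Calculating: 2^(-1) + 2^(-1) + 2^(-1) + 2^(-2) + 2^(-4) + 2^(-4) + 2^(-6) + 2^(-6) + 2^(-8)
= 0.5 + 0.5 + 0.5 + 0.25 + 0.0625 + 0.0625 + 0.015625 + 0.015625 + 0.00390625
= 1.9102
Since 1.9102 > 1, prefix-free code does not exist


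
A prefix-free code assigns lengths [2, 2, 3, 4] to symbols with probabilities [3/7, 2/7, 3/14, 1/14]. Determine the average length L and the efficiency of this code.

Average length L = Σ p_i × l_i = 2.3571 bits
Entropy H = 1.7885 bits
Efficiency η = H/L × 100% = 75.87%


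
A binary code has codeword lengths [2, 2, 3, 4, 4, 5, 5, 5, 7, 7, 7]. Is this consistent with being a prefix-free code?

Kraft inequality: Σ 2^(-l_i) ≤ 1 for prefix-free code
Calculating: 2^(-2) + 2^(-2) + 2^(-3) + 2^(-4) + 2^(-4) + 2^(-5) + 2^(-5) + 2^(-5) + 2^(-7) + 2^(-7) + 2^(-7)
= 0.25 + 0.25 + 0.125 + 0.0625 + 0.0625 + 0.03125 + 0.03125 + 0.03125 + 0.0078125 + 0.0078125 + 0.0078125
= 0.8672
Since 0.8672 ≤ 1, prefix-free code exists


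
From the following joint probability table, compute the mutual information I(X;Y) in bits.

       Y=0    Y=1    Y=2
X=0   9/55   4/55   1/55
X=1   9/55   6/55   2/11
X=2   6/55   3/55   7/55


H(X) = 1.5377, H(Y) = 1.5413, H(X,Y) = 2.9867
I(X;Y) = H(X) + H(Y) - H(X,Y) = 0.0923 bits


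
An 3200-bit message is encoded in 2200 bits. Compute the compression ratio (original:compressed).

Compression ratio = Original / Compressed
= 3200 / 2200 = 1.45:1


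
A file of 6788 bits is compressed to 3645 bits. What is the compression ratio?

Compression ratio = Original / Compressed
= 6788 / 3645 = 1.86:1


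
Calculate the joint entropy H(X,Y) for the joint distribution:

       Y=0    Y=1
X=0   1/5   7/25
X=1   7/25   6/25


H(X,Y) = -Σ p(x,y) log₂ p(x,y)
  p(0,0)=1/5: -0.2000 × log₂(0.2000) = 0.4644
  p(0,1)=7/25: -0.2800 × log₂(0.2800) = 0.5142
  p(1,0)=7/25: -0.2800 × log₂(0.2800) = 0.5142
  p(1,1)=6/25: -0.2400 × log₂(0.2400) = 0.4941
H(X,Y) = 1.9870 bits


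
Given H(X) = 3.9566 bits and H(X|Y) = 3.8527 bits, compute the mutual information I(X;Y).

I(X;Y) = H(X) - H(X|Y)
I(X;Y) = 3.9566 - 3.8527 = 0.1039 bits


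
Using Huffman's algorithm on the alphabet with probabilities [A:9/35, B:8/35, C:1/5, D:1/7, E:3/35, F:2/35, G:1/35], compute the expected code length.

Huffman tree construction:
Combine smallest probabilities repeatedly
Resulting codes:
  A: 10 (length 2)
  B: 01 (length 2)
  C: 00 (length 2)
  D: 110 (length 3)
  E: 1110 (length 4)
  F: 11111 (length 5)
  G: 11110 (length 5)
Average length = Σ p(s) × length(s) = 2.5714 bits


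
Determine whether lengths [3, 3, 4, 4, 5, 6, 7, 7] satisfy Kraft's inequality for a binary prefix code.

Kraft inequality: Σ 2^(-l_i) ≤ 1 for prefix-free code
Calculating: 2^(-3) + 2^(-3) + 2^(-4) + 2^(-4) + 2^(-5) + 2^(-6) + 2^(-7) + 2^(-7)
= 0.125 + 0.125 + 0.0625 + 0.0625 + 0.03125 + 0.015625 + 0.0078125 + 0.0078125
= 0.4375
Since 0.4375 ≤ 1, prefix-free code exists


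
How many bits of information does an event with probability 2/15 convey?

Information content I(x) = -log₂(p(x))
I = -log₂(2/15) = -log₂(0.1333)
I = 2.9069 bits


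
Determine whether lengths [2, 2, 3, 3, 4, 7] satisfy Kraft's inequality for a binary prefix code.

Kraft inequality: Σ 2^(-l_i) ≤ 1 for prefix-free code
Calculating: 2^(-2) + 2^(-2) + 2^(-3) + 2^(-3) + 2^(-4) + 2^(-7)
= 0.25 + 0.25 + 0.125 + 0.125 + 0.0625 + 0.0078125
= 0.8203
Since 0.8203 ≤ 1, prefix-free code exists


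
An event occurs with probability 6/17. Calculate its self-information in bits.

Information content I(x) = -log₂(p(x))
I = -log₂(6/17) = -log₂(0.3529)
I = 1.5025 bits


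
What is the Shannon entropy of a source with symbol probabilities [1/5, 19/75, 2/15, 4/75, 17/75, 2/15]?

H(X) = -Σ p(x) log₂ p(x)
  -1/5 × log₂(1/5) = 0.4644
  -19/75 × log₂(19/75) = 0.5018
  -2/15 × log₂(2/15) = 0.3876
  -4/75 × log₂(4/75) = 0.2255
  -17/75 × log₂(17/75) = 0.4854
  -2/15 × log₂(2/15) = 0.3876
H(X) = 2.4523 bits


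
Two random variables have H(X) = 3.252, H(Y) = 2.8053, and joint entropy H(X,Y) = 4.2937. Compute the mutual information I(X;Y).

I(X;Y) = H(X) + H(Y) - H(X,Y)
I(X;Y) = 3.252 + 2.8053 - 4.2937 = 1.7636 bits


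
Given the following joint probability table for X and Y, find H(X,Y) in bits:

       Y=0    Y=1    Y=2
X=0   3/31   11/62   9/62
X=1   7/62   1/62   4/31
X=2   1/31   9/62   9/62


H(X,Y) = -Σ p(x,y) log₂ p(x,y)
  p(0,0)=3/31: -0.0968 × log₂(0.0968) = 0.3261
  p(0,1)=11/62: -0.1774 × log₂(0.1774) = 0.4426
  p(0,2)=9/62: -0.1452 × log₂(0.1452) = 0.4042
  p(1,0)=7/62: -0.1129 × log₂(0.1129) = 0.3553
  p(1,1)=1/62: -0.0161 × log₂(0.0161) = 0.0960
  p(1,2)=4/31: -0.1290 × log₂(0.1290) = 0.3812
  p(2,0)=1/31: -0.0323 × log₂(0.0323) = 0.1598
  p(2,1)=9/62: -0.1452 × log₂(0.1452) = 0.4042
  p(2,2)=9/62: -0.1452 × log₂(0.1452) = 0.4042
H(X,Y) = 2.9735 bits


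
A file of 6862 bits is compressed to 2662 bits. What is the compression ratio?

Compression ratio = Original / Compressed
= 6862 / 2662 = 2.58:1


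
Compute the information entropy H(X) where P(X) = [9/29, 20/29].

H(X) = -Σ p(x) log₂ p(x)
  -9/29 × log₂(9/29) = 0.5239
  -20/29 × log₂(20/29) = 0.3697
H(X) = 0.8936 bits


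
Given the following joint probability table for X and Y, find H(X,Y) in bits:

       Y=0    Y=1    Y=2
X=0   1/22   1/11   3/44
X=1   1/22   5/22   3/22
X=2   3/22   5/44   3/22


H(X,Y) = -Σ p(x,y) log₂ p(x,y)
  p(0,0)=1/22: -0.0455 × log₂(0.0455) = 0.2027
  p(0,1)=1/11: -0.0909 × log₂(0.0909) = 0.3145
  p(0,2)=3/44: -0.0682 × log₂(0.0682) = 0.2642
  p(1,0)=1/22: -0.0455 × log₂(0.0455) = 0.2027
  p(1,1)=5/22: -0.2273 × log₂(0.2273) = 0.4858
  p(1,2)=3/22: -0.1364 × log₂(0.1364) = 0.3920
  p(2,0)=3/22: -0.1364 × log₂(0.1364) = 0.3920
  p(2,1)=5/44: -0.1136 × log₂(0.1136) = 0.3565
  p(2,2)=3/22: -0.1364 × log₂(0.1364) = 0.3920
H(X,Y) = 3.0023 bits


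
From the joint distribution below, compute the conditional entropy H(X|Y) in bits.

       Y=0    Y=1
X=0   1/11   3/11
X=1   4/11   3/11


H(X|Y) = Σ_y p(y) H(X|Y=y)
  p(Y=0) = 5/11, H(X|Y=0) = 0.7219
  p(Y=1) = 6/11, H(X|Y=1) = 1.0000
H(X|Y) = 0.4545×0.7219 + 0.5455×1.0000 = 0.8736 bits


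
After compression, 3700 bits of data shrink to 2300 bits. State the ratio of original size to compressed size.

Compression ratio = Original / Compressed
= 3700 / 2300 = 1.61:1


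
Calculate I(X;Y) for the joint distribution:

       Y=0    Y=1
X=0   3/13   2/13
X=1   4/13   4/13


H(X) = 0.9612, H(Y) = 0.9957, H(X,Y) = 1.9501
I(X;Y) = H(X) + H(Y) - H(X,Y) = 0.0069 bits


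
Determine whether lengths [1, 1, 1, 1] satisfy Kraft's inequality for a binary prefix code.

Kraft inequality: Σ 2^(-l_i) ≤ 1 for prefix-free code
Calculating: 2^(-1) + 2^(-1) + 2^(-1) + 2^(-1)
= 0.5 + 0.5 + 0.5 + 0.5
= 2.0000
Since 2.0000 > 1, prefix-free code does not exist


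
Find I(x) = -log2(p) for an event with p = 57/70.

Information content I(x) = -log₂(p(x))
I = -log₂(57/70) = -log₂(0.8143)
I = 0.2964 bits


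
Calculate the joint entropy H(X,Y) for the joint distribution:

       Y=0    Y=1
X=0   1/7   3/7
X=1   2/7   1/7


H(X,Y) = -Σ p(x,y) log₂ p(x,y)
  p(0,0)=1/7: -0.1429 × log₂(0.1429) = 0.4011
  p(0,1)=3/7: -0.4286 × log₂(0.4286) = 0.5239
  p(1,0)=2/7: -0.2857 × log₂(0.2857) = 0.5164
  p(1,1)=1/7: -0.1429 × log₂(0.1429) = 0.4011
H(X,Y) = 1.8424 bits


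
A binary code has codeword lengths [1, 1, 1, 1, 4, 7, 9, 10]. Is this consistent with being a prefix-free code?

Kraft inequality: Σ 2^(-l_i) ≤ 1 for prefix-free code
Calculating: 2^(-1) + 2^(-1) + 2^(-1) + 2^(-1) + 2^(-4) + 2^(-7) + 2^(-9) + 2^(-10)
= 0.5 + 0.5 + 0.5 + 0.5 + 0.0625 + 0.0078125 + 0.001953125 + 0.0009765625
= 2.0732
Since 2.0732 > 1, prefix-free code does not exist


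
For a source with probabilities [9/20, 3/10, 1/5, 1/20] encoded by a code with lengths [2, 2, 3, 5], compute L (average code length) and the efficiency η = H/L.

Average length L = Σ p_i × l_i = 2.3500 bits
Entropy H = 1.7200 bits
Efficiency η = H/L × 100% = 73.19%


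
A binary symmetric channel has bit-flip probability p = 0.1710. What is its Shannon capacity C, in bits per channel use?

For BSC with error probability p:
C = 1 - H(p) where H(p) is binary entropy
H(0.1710) = -0.1710 × log₂(0.1710) - 0.8290 × log₂(0.8290)
H(p) = 0.6600
C = 1 - 0.6600 = 0.3400 bits/use


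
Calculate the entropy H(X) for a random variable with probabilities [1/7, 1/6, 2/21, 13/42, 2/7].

H(X) = -Σ p(x) log₂ p(x)
  -1/7 × log₂(1/7) = 0.4011
  -1/6 × log₂(1/6) = 0.4308
  -2/21 × log₂(2/21) = 0.3231
  -13/42 × log₂(13/42) = 0.5237
  -2/7 × log₂(2/7) = 0.5164
H(X) = 2.1950 bits


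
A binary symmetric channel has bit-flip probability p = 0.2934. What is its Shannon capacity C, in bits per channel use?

For BSC with error probability p:
C = 1 - H(p) where H(p) is binary entropy
H(0.2934) = -0.2934 × log₂(0.2934) - 0.7066 × log₂(0.7066)
H(p) = 0.8731
C = 1 - 0.8731 = 0.1269 bits/use


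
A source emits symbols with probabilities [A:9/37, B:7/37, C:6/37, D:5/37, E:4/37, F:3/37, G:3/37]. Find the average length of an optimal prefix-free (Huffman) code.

Huffman tree construction:
Combine smallest probabilities repeatedly
Resulting codes:
  A: 01 (length 2)
  B: 00 (length 2)
  C: 110 (length 3)
  D: 101 (length 3)
  E: 100 (length 3)
  F: 1110 (length 4)
  G: 1111 (length 4)
Average length = Σ p(s) × length(s) = 2.7297 bits


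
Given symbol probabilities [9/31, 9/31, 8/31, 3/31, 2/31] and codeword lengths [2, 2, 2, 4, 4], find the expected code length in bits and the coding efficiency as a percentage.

Average length L = Σ p_i × l_i = 2.3226 bits
Entropy H = 2.1215 bits
Efficiency η = H/L × 100% = 91.34%


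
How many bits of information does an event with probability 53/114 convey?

Information content I(x) = -log₂(p(x))
I = -log₂(53/114) = -log₂(0.4649)
I = 1.1050 bits


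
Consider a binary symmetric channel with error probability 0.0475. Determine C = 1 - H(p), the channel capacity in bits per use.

For BSC with error probability p:
C = 1 - H(p) where H(p) is binary entropy
H(0.0475) = -0.0475 × log₂(0.0475) - 0.9525 × log₂(0.9525)
H(p) = 0.2757
C = 1 - 0.2757 = 0.7243 bits/use


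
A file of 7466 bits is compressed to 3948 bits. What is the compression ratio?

Compression ratio = Original / Compressed
= 7466 / 3948 = 1.89:1


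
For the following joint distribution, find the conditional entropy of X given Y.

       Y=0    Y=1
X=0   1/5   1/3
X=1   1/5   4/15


H(X|Y) = Σ_y p(y) H(X|Y=y)
  p(Y=0) = 2/5, H(X|Y=0) = 1.0000
  p(Y=1) = 3/5, H(X|Y=1) = 0.9911
H(X|Y) = 0.4000×1.0000 + 0.6000×0.9911 = 0.9946 bits
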